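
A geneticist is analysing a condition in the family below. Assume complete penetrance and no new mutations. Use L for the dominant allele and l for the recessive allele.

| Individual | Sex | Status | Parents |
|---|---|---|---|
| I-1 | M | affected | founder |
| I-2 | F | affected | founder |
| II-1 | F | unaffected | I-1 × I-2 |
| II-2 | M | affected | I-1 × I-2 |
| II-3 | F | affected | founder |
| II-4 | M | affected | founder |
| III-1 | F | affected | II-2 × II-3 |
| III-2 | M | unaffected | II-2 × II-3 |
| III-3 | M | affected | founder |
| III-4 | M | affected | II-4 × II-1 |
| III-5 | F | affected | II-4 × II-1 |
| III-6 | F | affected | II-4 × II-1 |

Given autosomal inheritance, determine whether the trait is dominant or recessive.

dominant

I-1 and I-2 are both affected yet have an unaffected child II-1. Under a recessive model two affected parents are homozygous and every child would be affected, so the trait cannot be recessive.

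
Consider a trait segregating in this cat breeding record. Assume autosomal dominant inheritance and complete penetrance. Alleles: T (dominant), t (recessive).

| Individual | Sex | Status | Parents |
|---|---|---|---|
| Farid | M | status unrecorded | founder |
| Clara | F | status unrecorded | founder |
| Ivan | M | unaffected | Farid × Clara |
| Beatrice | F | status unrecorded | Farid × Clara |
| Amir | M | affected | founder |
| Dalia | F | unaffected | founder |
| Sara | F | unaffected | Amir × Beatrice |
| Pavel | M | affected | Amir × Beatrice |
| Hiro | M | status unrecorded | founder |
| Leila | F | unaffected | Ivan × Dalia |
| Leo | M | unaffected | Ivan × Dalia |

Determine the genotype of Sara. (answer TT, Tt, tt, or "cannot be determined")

tt

Sara is unaffected, so Sara is tt.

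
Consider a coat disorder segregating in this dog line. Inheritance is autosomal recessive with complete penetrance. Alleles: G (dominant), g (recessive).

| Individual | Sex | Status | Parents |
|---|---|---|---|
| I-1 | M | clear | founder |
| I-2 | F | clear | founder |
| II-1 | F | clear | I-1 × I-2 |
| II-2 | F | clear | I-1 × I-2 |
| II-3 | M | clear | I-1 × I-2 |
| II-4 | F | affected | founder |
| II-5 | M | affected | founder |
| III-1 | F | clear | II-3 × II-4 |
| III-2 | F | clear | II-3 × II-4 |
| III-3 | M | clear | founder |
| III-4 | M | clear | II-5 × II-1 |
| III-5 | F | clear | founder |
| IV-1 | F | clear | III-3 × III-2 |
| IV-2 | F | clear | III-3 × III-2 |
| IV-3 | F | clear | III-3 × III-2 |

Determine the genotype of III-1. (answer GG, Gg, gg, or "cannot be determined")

Gg

From phenotype alone, III-1 is GG or Gg.
III-1 is clear so carries G and received g from II-4 (gg), so III-1 is Gg.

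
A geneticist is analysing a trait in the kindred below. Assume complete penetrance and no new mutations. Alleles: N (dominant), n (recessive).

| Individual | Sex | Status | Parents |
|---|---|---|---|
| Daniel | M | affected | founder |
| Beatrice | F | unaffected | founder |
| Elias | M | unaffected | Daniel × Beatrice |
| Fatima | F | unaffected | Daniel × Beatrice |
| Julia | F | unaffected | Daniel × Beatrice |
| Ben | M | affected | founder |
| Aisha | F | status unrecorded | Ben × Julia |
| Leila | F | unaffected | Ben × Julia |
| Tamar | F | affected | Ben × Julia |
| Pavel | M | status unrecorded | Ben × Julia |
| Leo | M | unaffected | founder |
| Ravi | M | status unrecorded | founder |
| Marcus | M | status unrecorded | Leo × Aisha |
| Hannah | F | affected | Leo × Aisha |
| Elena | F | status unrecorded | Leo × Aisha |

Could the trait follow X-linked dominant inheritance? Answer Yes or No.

Under X-linked dominant, Fatima (unaffected, female) cannot arise from Daniel (affected) × Beatrice (unaffected).

No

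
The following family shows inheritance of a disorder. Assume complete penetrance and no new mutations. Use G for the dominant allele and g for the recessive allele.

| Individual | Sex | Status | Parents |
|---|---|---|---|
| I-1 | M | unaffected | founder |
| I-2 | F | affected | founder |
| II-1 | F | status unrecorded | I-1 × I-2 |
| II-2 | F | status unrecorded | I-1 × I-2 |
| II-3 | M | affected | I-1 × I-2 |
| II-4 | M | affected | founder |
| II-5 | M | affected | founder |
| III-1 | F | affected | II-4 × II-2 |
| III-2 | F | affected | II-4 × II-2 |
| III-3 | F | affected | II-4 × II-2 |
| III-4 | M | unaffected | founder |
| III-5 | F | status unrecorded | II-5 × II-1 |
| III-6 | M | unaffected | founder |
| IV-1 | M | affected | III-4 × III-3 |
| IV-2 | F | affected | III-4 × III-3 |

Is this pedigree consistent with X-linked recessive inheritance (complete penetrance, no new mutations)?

No

Under X-linked recessive, IV-2 (affected, female) cannot arise from III-4 (unaffected) × III-3 (affected).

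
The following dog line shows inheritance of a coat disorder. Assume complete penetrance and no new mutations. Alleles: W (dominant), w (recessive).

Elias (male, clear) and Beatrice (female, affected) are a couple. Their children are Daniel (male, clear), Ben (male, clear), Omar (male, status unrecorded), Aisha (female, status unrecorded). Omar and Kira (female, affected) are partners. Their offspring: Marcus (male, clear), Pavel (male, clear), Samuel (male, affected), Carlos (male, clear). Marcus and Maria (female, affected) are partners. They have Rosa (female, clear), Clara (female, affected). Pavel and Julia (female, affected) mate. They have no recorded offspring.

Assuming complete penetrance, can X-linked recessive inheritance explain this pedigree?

Under X-linked recessive, Daniel (clear, male) cannot arise from Elias (clear) × Beatrice (affected).

No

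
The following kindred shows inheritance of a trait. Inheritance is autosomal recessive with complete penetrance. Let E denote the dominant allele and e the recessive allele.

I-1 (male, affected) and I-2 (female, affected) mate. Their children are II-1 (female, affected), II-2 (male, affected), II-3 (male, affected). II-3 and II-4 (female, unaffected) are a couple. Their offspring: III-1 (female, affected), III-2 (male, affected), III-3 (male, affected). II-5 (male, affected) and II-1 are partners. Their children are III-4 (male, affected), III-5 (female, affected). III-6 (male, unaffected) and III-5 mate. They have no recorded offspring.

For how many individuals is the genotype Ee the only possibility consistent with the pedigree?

Obligate heterozygotes: II-4 is unaffected so carries E and passed e to III-1 (ee), so II-4 is Ee.
Every other individual is either homozygous by phenotype or has at least one consistent homozygous assignment, so the count is 1.

1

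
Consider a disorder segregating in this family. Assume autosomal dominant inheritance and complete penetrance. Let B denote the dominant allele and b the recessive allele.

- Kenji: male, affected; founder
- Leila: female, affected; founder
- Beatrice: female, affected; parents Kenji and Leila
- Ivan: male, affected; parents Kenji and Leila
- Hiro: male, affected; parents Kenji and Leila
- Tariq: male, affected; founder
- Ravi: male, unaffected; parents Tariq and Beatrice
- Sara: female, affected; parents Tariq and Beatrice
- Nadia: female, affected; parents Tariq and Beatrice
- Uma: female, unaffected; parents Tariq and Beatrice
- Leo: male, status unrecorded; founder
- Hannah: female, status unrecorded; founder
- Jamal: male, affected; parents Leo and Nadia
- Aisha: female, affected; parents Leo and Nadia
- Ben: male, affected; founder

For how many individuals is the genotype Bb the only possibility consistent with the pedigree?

Obligate heterozygotes: Beatrice is affected so carries B and passed b to Ravi (bb), so Beatrice is Bb; Tariq is affected so carries B and passed b to Ravi (bb), so Tariq is Bb.
Every other individual is either homozygous by phenotype or has at least one consistent homozygous assignment, so the count is 2.

2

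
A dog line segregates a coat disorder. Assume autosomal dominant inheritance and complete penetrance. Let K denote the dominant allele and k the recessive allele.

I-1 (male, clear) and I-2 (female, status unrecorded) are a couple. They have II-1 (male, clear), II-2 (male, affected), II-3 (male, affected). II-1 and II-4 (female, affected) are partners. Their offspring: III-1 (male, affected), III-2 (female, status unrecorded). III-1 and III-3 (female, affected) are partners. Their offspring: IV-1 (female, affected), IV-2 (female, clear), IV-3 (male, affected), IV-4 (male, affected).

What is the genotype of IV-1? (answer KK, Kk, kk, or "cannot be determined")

IV-1's phenotype allows KK or Kk, and no parent or child forces a single allele at both positions; consistent genotype assignments exist with IV-1 as KK or Kk.

cannot be determined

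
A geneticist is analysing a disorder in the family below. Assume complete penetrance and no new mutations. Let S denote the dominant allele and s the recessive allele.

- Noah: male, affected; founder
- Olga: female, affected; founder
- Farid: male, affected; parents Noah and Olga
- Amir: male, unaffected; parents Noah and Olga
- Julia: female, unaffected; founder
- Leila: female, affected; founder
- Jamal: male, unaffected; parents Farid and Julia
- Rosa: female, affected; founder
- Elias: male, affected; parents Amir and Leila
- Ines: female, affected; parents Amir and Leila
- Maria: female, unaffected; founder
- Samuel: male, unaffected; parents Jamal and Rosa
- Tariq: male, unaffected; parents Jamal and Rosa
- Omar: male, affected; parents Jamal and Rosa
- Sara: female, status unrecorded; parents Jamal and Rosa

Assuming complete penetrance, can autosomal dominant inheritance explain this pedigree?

A consistent assignment under autosomal dominant exists: Noah Ss, Olga Ss, Farid Ss, Amir ss, Julia ss, Leila SS, Jamal ss, Rosa Ss, Elias Ss, Ines Ss, Maria ss, Samuel ss, Tariq ss, Omar Ss, Sara Ss.
In this assignment every recorded phenotype matches its genotype and every non-founder's genotype is obtainable from its parents' genotypes, so the pedigree is consistent.

Yes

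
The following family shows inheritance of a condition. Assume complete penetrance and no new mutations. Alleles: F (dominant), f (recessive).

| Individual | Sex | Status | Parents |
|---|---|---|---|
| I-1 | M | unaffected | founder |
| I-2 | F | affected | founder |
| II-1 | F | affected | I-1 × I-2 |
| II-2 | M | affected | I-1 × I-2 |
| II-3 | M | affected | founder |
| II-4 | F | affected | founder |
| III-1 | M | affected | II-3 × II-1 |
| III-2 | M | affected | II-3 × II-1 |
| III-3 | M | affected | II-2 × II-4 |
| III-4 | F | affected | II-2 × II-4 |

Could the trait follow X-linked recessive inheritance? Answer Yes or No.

Under X-linked recessive, II-1 (affected, female) cannot arise from I-1 (unaffected) × I-2 (affected).

No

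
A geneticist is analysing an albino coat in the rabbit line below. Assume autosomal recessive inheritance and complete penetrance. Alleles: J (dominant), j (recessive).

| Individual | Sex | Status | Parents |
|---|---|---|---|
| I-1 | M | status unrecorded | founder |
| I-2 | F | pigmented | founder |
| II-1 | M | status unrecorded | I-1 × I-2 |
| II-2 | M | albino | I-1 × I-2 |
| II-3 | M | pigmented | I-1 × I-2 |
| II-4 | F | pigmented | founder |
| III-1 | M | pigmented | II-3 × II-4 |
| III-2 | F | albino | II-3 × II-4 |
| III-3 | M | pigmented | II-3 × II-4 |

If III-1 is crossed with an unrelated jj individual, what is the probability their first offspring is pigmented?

2/3

II-3 is pigmented so carries J and passed j to III-2 (jj), so II-3 is Jj.
II-4 is pigmented so carries J and passed j to III-2 (jj), so II-4 is Jj.
III-1 is a pigmented offspring of II-3 (Jj) × II-4 (Jj), whose cross gives 1/4 JJ : 1/2 Jj : 1/4 jj; conditioning on being pigmented, III-1 is JJ with probability 1/3, Jj with probability 2/3.
Summing over parental genotype combinations, P(offspring is pigmented) = 1/3·1 + 2/3·1/2 = 2/3.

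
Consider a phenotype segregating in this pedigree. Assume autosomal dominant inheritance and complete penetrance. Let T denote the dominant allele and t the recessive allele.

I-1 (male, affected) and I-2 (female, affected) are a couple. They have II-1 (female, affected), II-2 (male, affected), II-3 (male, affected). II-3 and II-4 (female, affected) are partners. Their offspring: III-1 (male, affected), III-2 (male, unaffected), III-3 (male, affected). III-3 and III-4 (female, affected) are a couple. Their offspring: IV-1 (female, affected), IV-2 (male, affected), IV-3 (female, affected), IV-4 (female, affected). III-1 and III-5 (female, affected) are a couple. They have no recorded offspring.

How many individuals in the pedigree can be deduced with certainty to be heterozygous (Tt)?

2

Obligate heterozygotes: II-3 is affected so carries T and passed t to III-2 (tt), so II-3 is Tt; II-4 is affected so carries T and passed t to III-2 (tt), so II-4 is Tt.
Every other individual is either homozygous by phenotype or has at least one consistent homozygous assignment, so the count is 2.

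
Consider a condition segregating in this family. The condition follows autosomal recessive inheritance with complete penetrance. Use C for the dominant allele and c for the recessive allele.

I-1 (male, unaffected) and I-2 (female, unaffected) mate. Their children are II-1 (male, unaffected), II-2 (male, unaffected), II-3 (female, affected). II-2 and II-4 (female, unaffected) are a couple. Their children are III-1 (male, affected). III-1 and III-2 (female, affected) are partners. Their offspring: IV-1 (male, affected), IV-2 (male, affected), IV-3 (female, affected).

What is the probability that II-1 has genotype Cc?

2/3

I-1 is unaffected so carries C and passed c to II-3 (cc), so I-1 is Cc.
I-2 is unaffected so carries C and passed c to II-3 (cc), so I-2 is Cc.
Their cross gives offspring ratios 1/4 CC : 1/2 Cc : 1/4 cc. Conditioning on II-1 being unaffected, P(Cc) = 1/2 / 3/4 = 2/3.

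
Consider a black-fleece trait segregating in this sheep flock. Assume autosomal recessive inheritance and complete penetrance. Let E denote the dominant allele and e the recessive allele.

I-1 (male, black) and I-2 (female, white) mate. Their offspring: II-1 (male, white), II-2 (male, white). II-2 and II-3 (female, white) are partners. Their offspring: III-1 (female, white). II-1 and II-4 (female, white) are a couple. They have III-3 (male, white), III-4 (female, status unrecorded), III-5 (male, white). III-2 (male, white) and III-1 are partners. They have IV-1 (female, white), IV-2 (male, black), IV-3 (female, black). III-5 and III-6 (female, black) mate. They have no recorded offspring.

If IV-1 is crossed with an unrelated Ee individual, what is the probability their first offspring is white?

5/6

III-2 is white so carries E and passed e to IV-2 (ee), so III-2 is Ee.
III-1 is white so carries E and passed e to IV-2 (ee), so III-1 is Ee.
IV-1 is a white offspring of III-2 (Ee) × III-1 (Ee), whose cross gives 1/4 EE : 1/2 Ee : 1/4 ee; conditioning on being white, IV-1 is EE with probability 1/3, Ee with probability 2/3.
Summing over parental genotype combinations, P(offspring is white) = 1/3·1 + 2/3·3/4 = 5/6.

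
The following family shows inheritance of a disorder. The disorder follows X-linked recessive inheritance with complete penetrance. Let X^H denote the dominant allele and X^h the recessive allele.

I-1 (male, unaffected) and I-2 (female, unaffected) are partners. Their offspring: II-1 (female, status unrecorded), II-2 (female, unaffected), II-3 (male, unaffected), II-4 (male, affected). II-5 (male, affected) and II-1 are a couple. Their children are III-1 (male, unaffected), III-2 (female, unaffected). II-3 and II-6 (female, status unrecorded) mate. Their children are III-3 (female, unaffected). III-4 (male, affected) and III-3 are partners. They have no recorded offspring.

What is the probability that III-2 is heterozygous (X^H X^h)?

1

III-2 is unaffected so carries H and received h from II-5 (X^h Y), so III-2 is X^H X^h, giving P(X^H X^h) = 1.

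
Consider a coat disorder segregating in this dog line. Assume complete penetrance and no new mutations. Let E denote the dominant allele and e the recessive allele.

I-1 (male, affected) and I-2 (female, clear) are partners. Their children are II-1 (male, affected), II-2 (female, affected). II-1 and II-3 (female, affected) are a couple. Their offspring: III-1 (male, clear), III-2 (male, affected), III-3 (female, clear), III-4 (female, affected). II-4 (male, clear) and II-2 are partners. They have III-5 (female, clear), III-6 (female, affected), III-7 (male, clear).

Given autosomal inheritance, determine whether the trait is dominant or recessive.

II-1 and II-3 are both affected yet have a clear child III-1. Under a recessive model two affected parents are homozygous and every child would be affected, so the trait cannot be recessive.

dominant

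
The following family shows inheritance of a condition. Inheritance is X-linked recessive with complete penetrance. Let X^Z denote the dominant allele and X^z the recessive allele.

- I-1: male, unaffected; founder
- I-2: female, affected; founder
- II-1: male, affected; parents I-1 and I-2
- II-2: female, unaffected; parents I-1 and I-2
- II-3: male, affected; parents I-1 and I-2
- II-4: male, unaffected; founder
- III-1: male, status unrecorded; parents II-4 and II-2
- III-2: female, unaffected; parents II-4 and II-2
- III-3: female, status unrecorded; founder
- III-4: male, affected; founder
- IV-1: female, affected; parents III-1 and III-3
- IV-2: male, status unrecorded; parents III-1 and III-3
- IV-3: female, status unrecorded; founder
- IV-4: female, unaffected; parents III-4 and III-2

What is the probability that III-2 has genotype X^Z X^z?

1/3

II-4 is unaffected, so II-4 is X^Z Y.
II-2 is unaffected so carries Z and received z from I-2 (X^z X^z), so II-2 is X^Z X^z.
Their cross gives offspring ratios 1/2 X^Z X^Z : 1/2 X^Z X^z. Conditioning on III-2 being unaffected, P(X^Z X^z) = 1/2 / 1 = 1/2 before taking III-2's own offspring into account.
III-4 is affected, so III-4 is X^z Y.
Now use III-2's offspring. Probability of each recorded status — unaffected daughter IV-4: 1/2 if III-2 is X^Z X^z, 1 if X^Z X^Z.
Bayes: P(X^Z X^z) = 1/2·1/2 / (1/2·1/2 + 1/2·1) = 1/3.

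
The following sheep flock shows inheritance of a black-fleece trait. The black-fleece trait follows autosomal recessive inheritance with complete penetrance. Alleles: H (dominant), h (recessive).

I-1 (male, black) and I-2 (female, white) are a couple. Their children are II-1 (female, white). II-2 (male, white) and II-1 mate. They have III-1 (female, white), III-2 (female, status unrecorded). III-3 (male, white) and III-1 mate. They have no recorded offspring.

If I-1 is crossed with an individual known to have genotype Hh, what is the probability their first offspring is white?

I-1 is black, so I-1 is hh.
The cross gives 1/2 Hh : 1/2 hh, so P(offspring is white) = 1/2.

1/2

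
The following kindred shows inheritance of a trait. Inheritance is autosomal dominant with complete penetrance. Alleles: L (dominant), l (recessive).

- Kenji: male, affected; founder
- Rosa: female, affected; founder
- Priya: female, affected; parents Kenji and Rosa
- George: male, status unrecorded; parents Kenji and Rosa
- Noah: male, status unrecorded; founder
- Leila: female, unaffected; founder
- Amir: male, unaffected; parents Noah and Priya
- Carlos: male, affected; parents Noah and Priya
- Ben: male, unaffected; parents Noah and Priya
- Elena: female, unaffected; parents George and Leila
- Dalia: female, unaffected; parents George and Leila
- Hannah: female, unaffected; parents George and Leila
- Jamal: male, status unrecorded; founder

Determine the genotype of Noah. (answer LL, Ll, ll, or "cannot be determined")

Noah's phenotype is unrecorded, and no parent or child forces a single allele at both positions; consistent genotype assignments exist with Noah as Ll or ll.

cannot be determined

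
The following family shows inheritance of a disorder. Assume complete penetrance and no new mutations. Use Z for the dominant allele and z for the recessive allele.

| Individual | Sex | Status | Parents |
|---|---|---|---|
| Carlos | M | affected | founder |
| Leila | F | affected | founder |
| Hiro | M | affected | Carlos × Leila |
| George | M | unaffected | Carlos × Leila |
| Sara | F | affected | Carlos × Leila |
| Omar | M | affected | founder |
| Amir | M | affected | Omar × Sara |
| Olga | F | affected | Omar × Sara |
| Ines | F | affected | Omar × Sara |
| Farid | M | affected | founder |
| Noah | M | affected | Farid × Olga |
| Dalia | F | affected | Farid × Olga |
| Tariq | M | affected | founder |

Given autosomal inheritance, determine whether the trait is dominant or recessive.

dominant

Carlos and Leila are both affected yet have an unaffected child George. Under a recessive model two affected parents are homozygous and every child would be affected, so the trait cannot be recessive.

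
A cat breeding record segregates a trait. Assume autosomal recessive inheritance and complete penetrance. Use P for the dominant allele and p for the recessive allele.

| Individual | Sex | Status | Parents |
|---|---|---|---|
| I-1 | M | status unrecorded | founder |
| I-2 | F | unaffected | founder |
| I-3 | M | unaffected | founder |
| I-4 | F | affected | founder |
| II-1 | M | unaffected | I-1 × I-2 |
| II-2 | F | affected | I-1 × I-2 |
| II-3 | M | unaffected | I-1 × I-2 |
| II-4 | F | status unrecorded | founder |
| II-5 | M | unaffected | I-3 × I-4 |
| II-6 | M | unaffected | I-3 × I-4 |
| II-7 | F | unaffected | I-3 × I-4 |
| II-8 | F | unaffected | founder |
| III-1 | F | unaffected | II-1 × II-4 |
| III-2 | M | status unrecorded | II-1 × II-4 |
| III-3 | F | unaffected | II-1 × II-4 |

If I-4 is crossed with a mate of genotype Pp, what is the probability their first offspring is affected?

1/2

I-4 is affected, so I-4 is pp.
The cross gives 1/2 Pp : 1/2 pp, so P(offspring is affected) = 1/2.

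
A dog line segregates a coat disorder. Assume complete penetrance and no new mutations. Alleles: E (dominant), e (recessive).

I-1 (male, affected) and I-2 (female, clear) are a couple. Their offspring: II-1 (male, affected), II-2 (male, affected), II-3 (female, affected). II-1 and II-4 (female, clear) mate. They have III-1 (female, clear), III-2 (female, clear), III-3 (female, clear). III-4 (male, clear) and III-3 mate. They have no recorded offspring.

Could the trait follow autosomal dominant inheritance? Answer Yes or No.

A consistent assignment under autosomal dominant exists: I-1 EE, I-2 ee, II-1 Ee, II-2 Ee, II-3 Ee, II-4 ee, III-1 ee, III-2 ee, III-3 ee, III-4 ee.
In this assignment every recorded phenotype matches its genotype and every non-founder's genotype is obtainable from its parents' genotypes, so the pedigree is consistent.

Yes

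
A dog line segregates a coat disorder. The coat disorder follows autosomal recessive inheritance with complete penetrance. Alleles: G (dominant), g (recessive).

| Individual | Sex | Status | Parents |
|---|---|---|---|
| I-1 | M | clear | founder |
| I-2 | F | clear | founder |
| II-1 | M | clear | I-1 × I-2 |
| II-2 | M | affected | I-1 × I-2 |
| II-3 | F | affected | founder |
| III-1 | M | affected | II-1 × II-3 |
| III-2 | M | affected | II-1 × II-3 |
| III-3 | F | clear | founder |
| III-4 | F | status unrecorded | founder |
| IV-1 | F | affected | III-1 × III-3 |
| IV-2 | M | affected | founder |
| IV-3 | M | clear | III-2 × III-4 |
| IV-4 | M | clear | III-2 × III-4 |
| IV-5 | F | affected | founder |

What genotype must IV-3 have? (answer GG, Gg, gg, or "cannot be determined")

Gg

From phenotype alone, IV-3 is GG or Gg.
IV-3 is clear so carries G and received g from III-2 (gg), so IV-3 is Gg.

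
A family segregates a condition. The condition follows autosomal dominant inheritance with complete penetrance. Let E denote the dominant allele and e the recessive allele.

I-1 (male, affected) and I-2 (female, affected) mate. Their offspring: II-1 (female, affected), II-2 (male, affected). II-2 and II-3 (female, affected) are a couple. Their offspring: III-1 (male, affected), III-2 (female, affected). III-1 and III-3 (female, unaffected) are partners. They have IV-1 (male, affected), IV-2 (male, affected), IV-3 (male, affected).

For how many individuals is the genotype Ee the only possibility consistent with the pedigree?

Obligate heterozygotes: IV-1 is affected so carries E and received e from III-3 (ee), so IV-1 is Ee; IV-2 is affected so carries E and received e from III-3 (ee), so IV-2 is Ee; IV-3 is affected so carries E and received e from III-3 (ee), so IV-3 is Ee.
Every other individual is either homozygous by phenotype or has at least one consistent homozygous assignment, so the count is 3.

3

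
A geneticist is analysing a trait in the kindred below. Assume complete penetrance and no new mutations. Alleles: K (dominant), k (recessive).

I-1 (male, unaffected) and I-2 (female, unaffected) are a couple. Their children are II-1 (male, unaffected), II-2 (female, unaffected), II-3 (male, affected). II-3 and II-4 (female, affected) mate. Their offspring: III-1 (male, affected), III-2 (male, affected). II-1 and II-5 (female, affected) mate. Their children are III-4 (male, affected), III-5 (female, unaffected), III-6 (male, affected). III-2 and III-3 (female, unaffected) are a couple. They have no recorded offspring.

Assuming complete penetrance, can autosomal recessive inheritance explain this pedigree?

Yes

A consistent assignment under autosomal recessive exists: I-1 Kk, I-2 Kk, II-1 Kk, II-2 KK, II-3 kk, II-4 kk, II-5 kk, III-1 kk, III-2 kk, III-3 KK, III-4 kk, III-5 Kk, III-6 kk.
In this assignment every recorded phenotype matches its genotype and every non-founder's genotype is obtainable from its parents' genotypes, so the pedigree is consistent.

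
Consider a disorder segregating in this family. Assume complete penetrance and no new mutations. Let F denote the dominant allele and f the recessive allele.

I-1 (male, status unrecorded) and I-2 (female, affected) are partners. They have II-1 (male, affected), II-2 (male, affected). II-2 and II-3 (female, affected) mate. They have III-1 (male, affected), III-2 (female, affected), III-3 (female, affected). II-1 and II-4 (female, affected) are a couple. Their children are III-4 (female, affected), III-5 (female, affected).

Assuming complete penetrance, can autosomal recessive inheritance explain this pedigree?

Yes

A consistent assignment under autosomal recessive exists: I-1 Ff, I-2 ff, II-1 ff, II-2 ff, II-3 ff, II-4 ff, III-1 ff, III-2 ff, III-3 ff, III-4 ff, III-5 ff.
In this assignment every recorded phenotype matches its genotype and every non-founder's genotype is obtainable from its parents' genotypes, so the pedigree is consistent.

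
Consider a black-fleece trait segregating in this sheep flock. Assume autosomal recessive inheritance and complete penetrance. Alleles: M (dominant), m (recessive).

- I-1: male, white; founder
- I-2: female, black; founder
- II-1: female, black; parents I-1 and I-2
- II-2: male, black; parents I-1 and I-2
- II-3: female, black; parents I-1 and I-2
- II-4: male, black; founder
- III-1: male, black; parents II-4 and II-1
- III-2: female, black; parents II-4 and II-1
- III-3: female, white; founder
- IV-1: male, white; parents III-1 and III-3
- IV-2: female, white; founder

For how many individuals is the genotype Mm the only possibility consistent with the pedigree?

Obligate heterozygotes: I-1 is white so carries M and passed m to II-1 (mm), so I-1 is Mm; IV-1 is white so carries M and received m from III-1 (mm), so IV-1 is Mm.
Every other individual is either homozygous by phenotype or has at least one consistent homozygous assignment, so the count is 2.

2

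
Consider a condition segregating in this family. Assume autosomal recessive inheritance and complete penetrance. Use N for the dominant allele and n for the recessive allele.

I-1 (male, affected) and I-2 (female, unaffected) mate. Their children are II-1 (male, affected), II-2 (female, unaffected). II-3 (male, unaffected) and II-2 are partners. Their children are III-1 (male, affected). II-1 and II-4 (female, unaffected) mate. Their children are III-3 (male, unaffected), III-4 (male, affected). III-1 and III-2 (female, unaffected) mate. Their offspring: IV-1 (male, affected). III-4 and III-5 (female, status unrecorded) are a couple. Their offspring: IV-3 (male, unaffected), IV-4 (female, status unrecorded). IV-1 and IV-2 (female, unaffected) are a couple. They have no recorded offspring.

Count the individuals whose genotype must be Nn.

Obligate heterozygotes: I-2 is unaffected so carries N and passed n to II-1 (nn), so I-2 is Nn; II-2 is unaffected so carries N and received n from I-1 (nn), so II-2 is Nn; II-3 is unaffected so carries N and passed n to III-1 (nn), so II-3 is Nn; II-4 is unaffected so carries N and passed n to III-4 (nn), so II-4 is Nn; III-2 is unaffected so carries N and passed n to IV-1 (nn), so III-2 is Nn; III-3 is unaffected so carries N and received n from II-1 (nn), so III-3 is Nn; IV-3 is unaffected so carries N and received n from III-4 (nn), so IV-3 is Nn.
Every other individual is either homozygous by phenotype or has at least one consistent homozygous assignment, so the count is 7.

7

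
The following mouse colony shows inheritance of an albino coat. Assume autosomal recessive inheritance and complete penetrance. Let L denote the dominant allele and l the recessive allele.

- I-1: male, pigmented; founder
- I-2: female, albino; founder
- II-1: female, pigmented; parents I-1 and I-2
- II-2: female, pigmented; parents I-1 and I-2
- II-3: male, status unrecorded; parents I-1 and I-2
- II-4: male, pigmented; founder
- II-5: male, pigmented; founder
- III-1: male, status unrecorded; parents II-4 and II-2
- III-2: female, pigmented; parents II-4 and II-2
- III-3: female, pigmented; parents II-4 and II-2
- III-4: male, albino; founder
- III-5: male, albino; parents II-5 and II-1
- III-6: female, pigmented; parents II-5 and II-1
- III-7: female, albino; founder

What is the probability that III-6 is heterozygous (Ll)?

II-5 is pigmented so carries L and passed l to III-5 (ll), so II-5 is Ll.
II-1 is pigmented so carries L and received l from I-2 (ll), so II-1 is Ll.
Their cross gives offspring ratios 1/4 LL : 1/2 Ll : 1/4 ll. Conditioning on III-6 being pigmented, P(Ll) = 1/2 / 3/4 = 2/3.

2/3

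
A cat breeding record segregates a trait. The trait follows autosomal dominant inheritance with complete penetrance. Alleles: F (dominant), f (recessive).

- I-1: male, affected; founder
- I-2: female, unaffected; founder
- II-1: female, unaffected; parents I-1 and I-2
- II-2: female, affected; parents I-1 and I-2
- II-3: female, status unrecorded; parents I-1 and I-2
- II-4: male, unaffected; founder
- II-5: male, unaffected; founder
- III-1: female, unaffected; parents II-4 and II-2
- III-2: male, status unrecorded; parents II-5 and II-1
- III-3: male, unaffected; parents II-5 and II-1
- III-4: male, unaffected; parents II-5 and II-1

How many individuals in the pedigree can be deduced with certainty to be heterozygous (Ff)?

2

Obligate heterozygotes: I-1 is affected so carries F and passed f to II-1 (ff), so I-1 is Ff; II-2 is affected so carries F and received f from I-2 (ff), so II-2 is Ff.
Every other individual is either homozygous by phenotype or has at least one consistent homozygous assignment, so the count is 2.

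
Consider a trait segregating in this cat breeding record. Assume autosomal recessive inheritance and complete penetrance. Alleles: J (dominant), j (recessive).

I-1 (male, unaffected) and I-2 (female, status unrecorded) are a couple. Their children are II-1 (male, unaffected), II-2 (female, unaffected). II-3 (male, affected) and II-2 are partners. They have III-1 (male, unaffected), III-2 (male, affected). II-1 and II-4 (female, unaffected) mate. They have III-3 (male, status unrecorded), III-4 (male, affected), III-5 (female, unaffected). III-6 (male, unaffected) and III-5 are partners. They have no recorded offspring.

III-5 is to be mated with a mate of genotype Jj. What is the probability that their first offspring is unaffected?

5/6

II-1 is unaffected so carries J and passed j to III-4 (jj), so II-1 is Jj.
II-4 is unaffected so carries J and passed j to III-4 (jj), so II-4 is Jj.
III-5 is an unaffected offspring of II-1 (Jj) × II-4 (Jj), whose cross gives 1/4 JJ : 1/2 Jj : 1/4 jj; conditioning on being unaffected, III-5 is JJ with probability 1/3, Jj with probability 2/3.
Summing over parental genotype combinations, P(offspring is unaffected) = 1/3·1 + 2/3·3/4 = 5/6.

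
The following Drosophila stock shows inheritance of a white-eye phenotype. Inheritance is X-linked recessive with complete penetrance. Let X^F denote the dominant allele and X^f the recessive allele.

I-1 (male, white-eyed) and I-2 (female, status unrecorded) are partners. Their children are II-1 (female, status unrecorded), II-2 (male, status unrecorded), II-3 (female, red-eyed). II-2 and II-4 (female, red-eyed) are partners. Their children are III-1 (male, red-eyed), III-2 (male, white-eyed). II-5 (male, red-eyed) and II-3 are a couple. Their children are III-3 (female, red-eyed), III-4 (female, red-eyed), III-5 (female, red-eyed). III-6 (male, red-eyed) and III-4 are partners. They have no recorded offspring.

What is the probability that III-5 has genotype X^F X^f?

1/2

II-5 is red-eyed, so II-5 is X^F Y.
II-3 is red-eyed so carries F and received f from I-1 (X^f Y), so II-3 is X^F X^f.
Their cross gives offspring ratios 1/2 X^F X^F : 1/2 X^F X^f. Conditioning on III-5 being red-eyed, P(X^F X^f) = 1/2 / 1 = 1/2.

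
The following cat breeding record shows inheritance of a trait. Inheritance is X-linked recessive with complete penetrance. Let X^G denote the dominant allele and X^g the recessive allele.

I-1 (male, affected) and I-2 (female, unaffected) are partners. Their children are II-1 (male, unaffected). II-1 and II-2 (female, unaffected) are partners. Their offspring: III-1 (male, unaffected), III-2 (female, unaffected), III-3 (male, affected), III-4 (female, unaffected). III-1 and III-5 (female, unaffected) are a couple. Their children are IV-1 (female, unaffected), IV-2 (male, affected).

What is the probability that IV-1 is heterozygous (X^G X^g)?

1/2

III-1 is unaffected, so III-1 is X^G Y.
III-5 is unaffected so carries G and passed g to IV-2 (X^g Y), so III-5 is X^G X^g.
Their cross gives offspring ratios 1/2 X^G X^G : 1/2 X^G X^g. Conditioning on IV-1 being unaffected, P(X^G X^g) = 1/2 / 1 = 1/2.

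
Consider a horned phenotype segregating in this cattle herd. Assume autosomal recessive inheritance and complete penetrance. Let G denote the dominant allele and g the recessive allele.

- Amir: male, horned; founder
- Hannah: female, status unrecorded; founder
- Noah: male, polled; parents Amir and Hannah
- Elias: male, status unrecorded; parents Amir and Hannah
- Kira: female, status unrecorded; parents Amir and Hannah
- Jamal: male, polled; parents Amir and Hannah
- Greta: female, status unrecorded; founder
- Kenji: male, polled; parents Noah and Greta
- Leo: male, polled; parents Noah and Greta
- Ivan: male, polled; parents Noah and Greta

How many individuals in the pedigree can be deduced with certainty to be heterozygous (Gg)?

2

Obligate heterozygotes: Noah is polled so carries G and received g from Amir (gg), so Noah is Gg; Jamal is polled so carries G and received g from Amir (gg), so Jamal is Gg.
Every other individual is either homozygous by phenotype or has at least one consistent homozygous assignment, so the count is 2.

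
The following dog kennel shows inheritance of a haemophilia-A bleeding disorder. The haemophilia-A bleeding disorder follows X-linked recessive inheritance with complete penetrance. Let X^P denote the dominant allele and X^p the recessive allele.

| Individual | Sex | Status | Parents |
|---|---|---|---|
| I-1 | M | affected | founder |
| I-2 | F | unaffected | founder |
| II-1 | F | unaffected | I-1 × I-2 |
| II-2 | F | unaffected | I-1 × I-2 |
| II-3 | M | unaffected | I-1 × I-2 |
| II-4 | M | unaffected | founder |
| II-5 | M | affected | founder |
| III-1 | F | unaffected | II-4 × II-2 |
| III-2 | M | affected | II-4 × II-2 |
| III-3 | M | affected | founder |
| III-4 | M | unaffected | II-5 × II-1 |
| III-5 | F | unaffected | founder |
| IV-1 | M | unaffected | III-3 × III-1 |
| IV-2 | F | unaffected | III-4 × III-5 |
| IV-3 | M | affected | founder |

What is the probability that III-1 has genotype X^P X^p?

1/3

II-4 is unaffected, so II-4 is X^P Y.
II-2 is unaffected so carries P and received p from I-1 (X^p Y), so II-2 is X^P X^p.
Their cross gives offspring ratios 1/2 X^P X^P : 1/2 X^P X^p. Conditioning on III-1 being unaffected, P(X^P X^p) = 1/2 / 1 = 1/2 before taking III-1's own offspring into account.
III-3 is affected, so III-3 is X^p Y.
Now use III-1's offspring. Probability of each recorded status — unaffected son IV-1: 1/2 if III-1 is X^P X^p, 1 if X^P X^P.
Bayes: P(X^P X^p) = 1/2·1/2 / (1/2·1/2 + 1/2·1) = 1/3.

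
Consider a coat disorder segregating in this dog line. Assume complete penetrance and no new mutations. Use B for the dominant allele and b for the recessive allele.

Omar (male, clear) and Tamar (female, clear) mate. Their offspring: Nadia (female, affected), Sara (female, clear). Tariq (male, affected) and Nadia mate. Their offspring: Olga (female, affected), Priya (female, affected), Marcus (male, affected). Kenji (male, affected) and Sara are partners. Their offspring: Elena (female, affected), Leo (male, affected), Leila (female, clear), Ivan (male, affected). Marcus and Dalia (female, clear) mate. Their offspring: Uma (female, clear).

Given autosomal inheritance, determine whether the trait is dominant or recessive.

recessive

Omar and Tamar are both clear yet have an affected child Nadia. Under dominance, an affected child requires at least one affected parent, so the trait cannot be dominant.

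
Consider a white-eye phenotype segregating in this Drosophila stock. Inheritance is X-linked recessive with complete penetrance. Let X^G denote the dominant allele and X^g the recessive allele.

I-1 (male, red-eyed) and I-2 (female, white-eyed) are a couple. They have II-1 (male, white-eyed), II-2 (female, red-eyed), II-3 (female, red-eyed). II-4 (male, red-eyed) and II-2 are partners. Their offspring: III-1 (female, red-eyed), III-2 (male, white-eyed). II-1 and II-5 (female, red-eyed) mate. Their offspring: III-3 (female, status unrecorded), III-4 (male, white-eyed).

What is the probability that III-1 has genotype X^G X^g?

II-4 is red-eyed, so II-4 is X^G Y.
II-2 is red-eyed so carries G and received g from I-2 (X^g X^g), so II-2 is X^G X^g.
Their cross gives offspring ratios 1/2 X^G X^G : 1/2 X^G X^g. Conditioning on III-1 being red-eyed, P(X^G X^g) = 1/2 / 1 = 1/2.

1/2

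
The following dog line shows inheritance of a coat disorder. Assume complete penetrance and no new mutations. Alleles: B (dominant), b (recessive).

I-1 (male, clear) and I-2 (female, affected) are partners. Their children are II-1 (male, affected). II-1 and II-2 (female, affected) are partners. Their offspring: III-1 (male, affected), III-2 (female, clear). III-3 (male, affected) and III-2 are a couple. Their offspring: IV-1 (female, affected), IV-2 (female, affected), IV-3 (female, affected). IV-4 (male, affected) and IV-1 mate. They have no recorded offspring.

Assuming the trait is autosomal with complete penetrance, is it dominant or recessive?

dominant

II-1 and II-2 are both affected yet have a clear child III-2. Under a recessive model two affected parents are homozygous and every child would be affected, so the trait cannot be recessive.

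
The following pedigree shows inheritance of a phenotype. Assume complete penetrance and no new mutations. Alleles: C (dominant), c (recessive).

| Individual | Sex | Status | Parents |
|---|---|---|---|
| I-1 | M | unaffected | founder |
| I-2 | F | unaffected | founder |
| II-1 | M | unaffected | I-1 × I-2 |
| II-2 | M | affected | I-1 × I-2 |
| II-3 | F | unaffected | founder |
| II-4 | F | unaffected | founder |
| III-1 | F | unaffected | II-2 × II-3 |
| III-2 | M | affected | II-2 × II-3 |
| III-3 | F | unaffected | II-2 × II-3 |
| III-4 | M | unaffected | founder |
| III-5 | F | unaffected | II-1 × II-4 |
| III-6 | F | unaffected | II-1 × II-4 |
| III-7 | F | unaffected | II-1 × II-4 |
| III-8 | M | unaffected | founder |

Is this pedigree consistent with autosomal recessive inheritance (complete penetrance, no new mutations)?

Yes

A consistent assignment under autosomal recessive exists: I-1 Cc, I-2 Cc, II-1 CC, II-2 cc, II-3 Cc, II-4 CC, III-1 Cc, III-2 cc, III-3 Cc, III-4 CC, III-5 CC, III-6 CC, III-7 CC, III-8 CC.
In this assignment every recorded phenotype matches its genotype and every non-founder's genotype is obtainable from its parents' genotypes, so the pedigree is consistent.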